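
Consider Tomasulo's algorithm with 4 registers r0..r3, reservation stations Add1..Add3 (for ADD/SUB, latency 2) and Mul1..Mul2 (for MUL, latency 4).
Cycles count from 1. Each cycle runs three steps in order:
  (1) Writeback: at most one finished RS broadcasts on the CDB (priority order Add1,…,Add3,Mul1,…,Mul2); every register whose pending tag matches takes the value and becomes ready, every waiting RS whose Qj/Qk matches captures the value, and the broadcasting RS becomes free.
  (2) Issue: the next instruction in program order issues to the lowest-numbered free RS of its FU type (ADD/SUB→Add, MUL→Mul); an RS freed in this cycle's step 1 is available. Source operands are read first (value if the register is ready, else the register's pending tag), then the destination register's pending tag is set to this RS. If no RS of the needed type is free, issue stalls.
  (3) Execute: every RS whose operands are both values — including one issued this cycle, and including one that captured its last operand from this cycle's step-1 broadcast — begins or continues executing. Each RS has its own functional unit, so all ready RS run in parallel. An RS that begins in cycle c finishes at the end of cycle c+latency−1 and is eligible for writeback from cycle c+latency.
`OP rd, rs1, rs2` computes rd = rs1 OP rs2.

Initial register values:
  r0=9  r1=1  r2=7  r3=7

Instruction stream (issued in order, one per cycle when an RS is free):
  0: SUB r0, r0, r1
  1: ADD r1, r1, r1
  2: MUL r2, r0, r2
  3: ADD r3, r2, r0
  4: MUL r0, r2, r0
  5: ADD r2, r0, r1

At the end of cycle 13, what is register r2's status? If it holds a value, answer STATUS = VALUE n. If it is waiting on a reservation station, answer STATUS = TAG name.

STATUS = VALUE 450

cycle 1: issue SUB r0<-Add1 // r0:Add1,r1:1,r2:7,r3:7
cycle 2: issue ADD r1<-Add2 // r0:Add1,r1:Add2,r2:7,r3:7
cycle 3: CDB Add1=8; issue MUL r2<-Mul1 // r0:8,r1:Add2,r2:Mul1,r3:7
cycle 4: CDB Add2=2; issue ADD r3<-Add1 // r0:8,r1:2,r2:Mul1,r3:Add1
cycle 5: issue MUL r0<-Mul2 // r0:Mul2,r1:2,r2:Mul1,r3:Add1
cycle 6: issue ADD r2<-Add2 // r0:Mul2,r1:2,r2:Add2,r3:Add1
cycle 7: CDB Mul1=56 // r0:Mul2,r1:2,r2:Add2,r3:Add1
cycle 8: - // r0:Mul2,r1:2,r2:Add2,r3:Add1
cycle 9: CDB Add1=64 // r0:Mul2,r1:2,r2:Add2,r3:64
cycle 10: - // r0:Mul2,r1:2,r2:Add2,r3:64
cycle 11: CDB Mul2=448 // r0:448,r1:2,r2:Add2,r3:64
cycle 12: - // r0:448,r1:2,r2:Add2,r3:64
cycle 13: CDB Add2=450 // r0:448,r1:2,r2:450,r3:64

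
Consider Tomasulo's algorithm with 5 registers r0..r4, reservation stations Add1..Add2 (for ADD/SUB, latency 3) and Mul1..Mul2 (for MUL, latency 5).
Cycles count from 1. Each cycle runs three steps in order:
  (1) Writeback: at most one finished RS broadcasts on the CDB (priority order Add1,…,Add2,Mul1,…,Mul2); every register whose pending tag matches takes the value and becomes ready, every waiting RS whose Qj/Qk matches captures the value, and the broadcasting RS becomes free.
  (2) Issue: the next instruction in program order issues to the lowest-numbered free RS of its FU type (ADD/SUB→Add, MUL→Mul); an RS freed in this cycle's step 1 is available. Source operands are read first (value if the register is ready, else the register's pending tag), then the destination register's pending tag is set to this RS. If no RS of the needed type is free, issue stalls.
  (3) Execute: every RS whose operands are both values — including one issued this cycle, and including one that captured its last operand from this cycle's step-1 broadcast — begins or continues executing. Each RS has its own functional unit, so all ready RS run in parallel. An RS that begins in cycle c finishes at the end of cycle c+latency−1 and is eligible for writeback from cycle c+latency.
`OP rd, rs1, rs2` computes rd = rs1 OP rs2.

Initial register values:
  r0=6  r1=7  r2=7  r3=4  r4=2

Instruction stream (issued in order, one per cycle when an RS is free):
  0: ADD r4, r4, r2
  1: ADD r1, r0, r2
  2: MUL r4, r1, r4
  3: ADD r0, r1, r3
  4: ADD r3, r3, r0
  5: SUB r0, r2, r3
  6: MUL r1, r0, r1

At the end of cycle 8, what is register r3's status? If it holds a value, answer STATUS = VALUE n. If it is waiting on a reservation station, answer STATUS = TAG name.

cycle 1: issue ADD r4<-Add1 // r0:6,r1:7,r2:7,r3:4,r4:Add1
cycle 2: issue ADD r1<-Add2 // r0:6,r1:Add2,r2:7,r3:4,r4:Add1
cycle 3: issue MUL r4<-Mul1 // r0:6,r1:Add2,r2:7,r3:4,r4:Mul1
cycle 4: CDB Add1=9; issue ADD r0<-Add1 // r0:Add1,r1:Add2,r2:7,r3:4,r4:Mul1
cycle 5: CDB Add2=13; issue ADD r3<-Add2 // r0:Add1,r1:13,r2:7,r3:Add2,r4:Mul1
cycle 6: stall // r0:Add1,r1:13,r2:7,r3:Add2,r4:Mul1
cycle 7: stall // r0:Add1,r1:13,r2:7,r3:Add2,r4:Mul1
cycle 8: CDB Add1=17; issue SUB r0<-Add1 // r0:Add1,r1:13,r2:7,r3:Add2,r4:Mul1

STATUS = TAG Add2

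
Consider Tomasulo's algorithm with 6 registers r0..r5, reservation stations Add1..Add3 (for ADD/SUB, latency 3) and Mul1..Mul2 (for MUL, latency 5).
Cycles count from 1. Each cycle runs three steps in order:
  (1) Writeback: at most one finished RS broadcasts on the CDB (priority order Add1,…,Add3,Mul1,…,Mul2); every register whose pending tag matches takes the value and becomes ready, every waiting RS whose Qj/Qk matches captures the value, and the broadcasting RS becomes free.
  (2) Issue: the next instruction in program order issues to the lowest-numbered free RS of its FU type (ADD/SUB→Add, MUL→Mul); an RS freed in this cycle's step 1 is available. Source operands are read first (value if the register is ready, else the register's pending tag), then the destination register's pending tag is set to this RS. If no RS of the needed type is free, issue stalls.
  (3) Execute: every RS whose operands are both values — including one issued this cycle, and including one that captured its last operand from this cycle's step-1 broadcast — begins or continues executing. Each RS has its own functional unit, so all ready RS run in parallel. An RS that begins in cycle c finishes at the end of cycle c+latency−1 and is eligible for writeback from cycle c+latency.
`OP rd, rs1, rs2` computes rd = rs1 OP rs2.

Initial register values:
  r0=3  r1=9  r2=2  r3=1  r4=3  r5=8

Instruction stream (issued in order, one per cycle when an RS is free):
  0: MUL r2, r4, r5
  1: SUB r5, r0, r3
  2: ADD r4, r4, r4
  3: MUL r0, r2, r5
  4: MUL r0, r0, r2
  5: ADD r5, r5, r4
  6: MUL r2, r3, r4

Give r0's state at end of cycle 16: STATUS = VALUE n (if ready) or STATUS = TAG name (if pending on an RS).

c1: issue MUL r2<-Mul1 | r0:3,r1:9,r2:Mul1,r3:1,r4:3,r5:8
c2: issue SUB r5<-Add1 | r0:3,r1:9,r2:Mul1,r3:1,r4:3,r5:Add1
c3: issue ADD r4<-Add2 | r0:3,r1:9,r2:Mul1,r3:1,r4:Add2,r5:Add1
c4: issue MUL r0<-Mul2 | r0:Mul2,r1:9,r2:Mul1,r3:1,r4:Add2,r5:Add1
c5: CDB Add1=2; stall | r0:Mul2,r1:9,r2:Mul1,r3:1,r4:Add2,r5:2
c6: CDB Add2=6; stall | r0:Mul2,r1:9,r2:Mul1,r3:1,r4:6,r5:2
c7: CDB Mul1=24; issue MUL r0<-Mul1 | r0:Mul1,r1:9,r2:24,r3:1,r4:6,r5:2
c8: issue ADD r5<-Add1 | r0:Mul1,r1:9,r2:24,r3:1,r4:6,r5:Add1
c9: stall | r0:Mul1,r1:9,r2:24,r3:1,r4:6,r5:Add1
c10: stall | r0:Mul1,r1:9,r2:24,r3:1,r4:6,r5:Add1
c11: CDB Add1=8; stall | r0:Mul1,r1:9,r2:24,r3:1,r4:6,r5:8
c12: CDB Mul2=48; issue MUL r2<-Mul2 | r0:Mul1,r1:9,r2:Mul2,r3:1,r4:6,r5:8
c13: - | r0:Mul1,r1:9,r2:Mul2,r3:1,r4:6,r5:8
c14: - | r0:Mul1,r1:9,r2:Mul2,r3:1,r4:6,r5:8
c15: - | r0:Mul1,r1:9,r2:Mul2,r3:1,r4:6,r5:8
c16: - | r0:Mul1,r1:9,r2:Mul2,r3:1,r4:6,r5:8

STATUS = TAG Mul1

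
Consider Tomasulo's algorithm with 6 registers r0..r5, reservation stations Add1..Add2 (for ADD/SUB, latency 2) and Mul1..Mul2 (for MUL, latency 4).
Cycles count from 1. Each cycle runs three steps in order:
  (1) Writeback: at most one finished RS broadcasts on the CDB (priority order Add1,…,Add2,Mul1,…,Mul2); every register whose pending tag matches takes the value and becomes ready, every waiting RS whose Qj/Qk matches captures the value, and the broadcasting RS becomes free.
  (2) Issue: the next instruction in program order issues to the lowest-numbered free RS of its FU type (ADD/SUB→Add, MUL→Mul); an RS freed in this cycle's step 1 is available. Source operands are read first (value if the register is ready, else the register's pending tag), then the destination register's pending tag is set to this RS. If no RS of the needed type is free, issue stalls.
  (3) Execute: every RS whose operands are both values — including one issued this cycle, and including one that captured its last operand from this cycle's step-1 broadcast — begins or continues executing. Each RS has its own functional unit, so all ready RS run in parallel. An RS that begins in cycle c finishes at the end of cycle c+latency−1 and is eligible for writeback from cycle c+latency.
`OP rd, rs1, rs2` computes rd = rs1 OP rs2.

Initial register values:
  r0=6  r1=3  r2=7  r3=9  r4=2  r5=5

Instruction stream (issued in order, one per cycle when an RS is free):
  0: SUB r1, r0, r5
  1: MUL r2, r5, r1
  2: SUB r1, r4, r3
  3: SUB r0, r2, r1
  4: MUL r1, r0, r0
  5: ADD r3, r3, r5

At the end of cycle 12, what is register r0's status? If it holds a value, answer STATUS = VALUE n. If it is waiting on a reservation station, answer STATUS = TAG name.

STATUS = VALUE 12

  c1: issue SUB r1<-Add1  regs: r0:6,r1:Add1,r2:7,r3:9,r4:2,r5:5
  c2: issue MUL r2<-Mul1  regs: r0:6,r1:Add1,r2:Mul1,r3:9,r4:2,r5:5
  c3: CDB Add1=1; issue SUB r1<-Add1  regs: r0:6,r1:Add1,r2:Mul1,r3:9,r4:2,r5:5
  c4: issue SUB r0<-Add2  regs: r0:Add2,r1:Add1,r2:Mul1,r3:9,r4:2,r5:5
  c5: CDB Add1=-7; issue MUL r1<-Mul2  regs: r0:Add2,r1:Mul2,r2:Mul1,r3:9,r4:2,r5:5
  c6: issue ADD r3<-Add1  regs: r0:Add2,r1:Mul2,r2:Mul1,r3:Add1,r4:2,r5:5
  c7: CDB Mul1=5  regs: r0:Add2,r1:Mul2,r2:5,r3:Add1,r4:2,r5:5
  c8: CDB Add1=14  regs: r0:Add2,r1:Mul2,r2:5,r3:14,r4:2,r5:5
  c9: CDB Add2=12  regs: r0:12,r1:Mul2,r2:5,r3:14,r4:2,r5:5
  c10: -  regs: r0:12,r1:Mul2,r2:5,r3:14,r4:2,r5:5
  c11: -  regs: r0:12,r1:Mul2,r2:5,r3:14,r4:2,r5:5
  c12: -  regs: r0:12,r1:Mul2,r2:5,r3:14,r4:2,r5:5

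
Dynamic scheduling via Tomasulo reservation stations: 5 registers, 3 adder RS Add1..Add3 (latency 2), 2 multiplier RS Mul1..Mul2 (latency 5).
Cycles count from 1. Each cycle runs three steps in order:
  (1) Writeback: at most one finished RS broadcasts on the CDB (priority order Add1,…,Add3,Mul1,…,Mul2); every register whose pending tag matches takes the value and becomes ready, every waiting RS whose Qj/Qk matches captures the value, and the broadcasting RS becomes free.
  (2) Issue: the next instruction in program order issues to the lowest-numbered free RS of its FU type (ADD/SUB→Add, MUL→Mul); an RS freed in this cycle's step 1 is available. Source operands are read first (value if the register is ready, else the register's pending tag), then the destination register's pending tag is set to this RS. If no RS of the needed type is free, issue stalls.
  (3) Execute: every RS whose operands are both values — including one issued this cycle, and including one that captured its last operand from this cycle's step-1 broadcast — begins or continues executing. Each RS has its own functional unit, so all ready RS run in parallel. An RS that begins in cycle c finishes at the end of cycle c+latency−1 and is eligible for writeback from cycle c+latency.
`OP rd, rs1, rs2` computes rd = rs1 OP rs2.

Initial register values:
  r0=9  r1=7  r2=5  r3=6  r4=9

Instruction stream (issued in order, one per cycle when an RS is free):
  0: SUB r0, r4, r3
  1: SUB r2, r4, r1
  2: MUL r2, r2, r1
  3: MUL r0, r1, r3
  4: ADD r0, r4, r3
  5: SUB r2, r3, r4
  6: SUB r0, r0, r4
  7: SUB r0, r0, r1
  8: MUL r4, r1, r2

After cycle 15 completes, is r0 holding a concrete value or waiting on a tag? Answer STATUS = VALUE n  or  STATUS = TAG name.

c1: issue SUB r0<-Add1 | r0:Add1,r1:7,r2:5,r3:6,r4:9
c2: issue SUB r2<-Add2 | r0:Add1,r1:7,r2:Add2,r3:6,r4:9
c3: CDB Add1=3; issue MUL r2<-Mul1 | r0:3,r1:7,r2:Mul1,r3:6,r4:9
c4: CDB Add2=2; issue MUL r0<-Mul2 | r0:Mul2,r1:7,r2:Mul1,r3:6,r4:9
c5: issue ADD r0<-Add1 | r0:Add1,r1:7,r2:Mul1,r3:6,r4:9
c6: issue SUB r2<-Add2 | r0:Add1,r1:7,r2:Add2,r3:6,r4:9
c7: CDB Add1=15; issue SUB r0<-Add1 | r0:Add1,r1:7,r2:Add2,r3:6,r4:9
c8: CDB Add2=-3; issue SUB r0<-Add2 | r0:Add2,r1:7,r2:-3,r3:6,r4:9
c9: CDB Add1=6; stall | r0:Add2,r1:7,r2:-3,r3:6,r4:9
c10: CDB Mul1=14; issue MUL r4<-Mul1 | r0:Add2,r1:7,r2:-3,r3:6,r4:Mul1
c11: CDB Add2=-1 | r0:-1,r1:7,r2:-3,r3:6,r4:Mul1
c12: CDB Mul2=42 | r0:-1,r1:7,r2:-3,r3:6,r4:Mul1
c13: - | r0:-1,r1:7,r2:-3,r3:6,r4:Mul1
c14: - | r0:-1,r1:7,r2:-3,r3:6,r4:Mul1
c15: CDB Mul1=-21 | r0:-1,r1:7,r2:-3,r3:6,r4:-21

STATUS = VALUE -1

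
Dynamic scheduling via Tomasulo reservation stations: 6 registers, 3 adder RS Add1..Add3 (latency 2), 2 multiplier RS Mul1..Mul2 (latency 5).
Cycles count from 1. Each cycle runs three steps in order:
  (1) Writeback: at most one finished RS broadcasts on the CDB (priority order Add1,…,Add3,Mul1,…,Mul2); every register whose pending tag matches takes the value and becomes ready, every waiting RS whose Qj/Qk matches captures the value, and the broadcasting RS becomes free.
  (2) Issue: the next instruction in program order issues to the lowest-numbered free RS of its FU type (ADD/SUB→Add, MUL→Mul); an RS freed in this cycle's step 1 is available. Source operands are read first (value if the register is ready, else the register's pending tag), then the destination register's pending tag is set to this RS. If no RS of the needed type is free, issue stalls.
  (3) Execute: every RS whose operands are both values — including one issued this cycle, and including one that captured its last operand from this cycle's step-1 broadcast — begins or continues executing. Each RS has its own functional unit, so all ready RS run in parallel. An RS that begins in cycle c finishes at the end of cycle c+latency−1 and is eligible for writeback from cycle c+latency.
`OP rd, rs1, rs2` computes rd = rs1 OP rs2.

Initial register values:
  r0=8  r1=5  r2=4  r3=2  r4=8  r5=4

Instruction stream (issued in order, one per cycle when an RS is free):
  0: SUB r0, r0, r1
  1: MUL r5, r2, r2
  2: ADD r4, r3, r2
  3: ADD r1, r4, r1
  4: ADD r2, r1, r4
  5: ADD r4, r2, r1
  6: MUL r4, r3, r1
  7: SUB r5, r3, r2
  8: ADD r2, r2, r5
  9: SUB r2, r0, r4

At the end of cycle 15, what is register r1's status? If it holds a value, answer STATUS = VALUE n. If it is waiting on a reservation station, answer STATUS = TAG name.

STATUS = VALUE 11

  c1: issue SUB r0<-Add1  regs: r0:Add1,r1:5,r2:4,r3:2,r4:8,r5:4
  c2: issue MUL r5<-Mul1  regs: r0:Add1,r1:5,r2:4,r3:2,r4:8,r5:Mul1
  c3: CDB Add1=3; issue ADD r4<-Add1  regs: r0:3,r1:5,r2:4,r3:2,r4:Add1,r5:Mul1
  c4: issue ADD r1<-Add2  regs: r0:3,r1:Add2,r2:4,r3:2,r4:Add1,r5:Mul1
  c5: CDB Add1=6; issue ADD r2<-Add1  regs: r0:3,r1:Add2,r2:Add1,r3:2,r4:6,r5:Mul1
  c6: issue ADD r4<-Add3  regs: r0:3,r1:Add2,r2:Add1,r3:2,r4:Add3,r5:Mul1
  c7: CDB Add2=11; issue MUL r4<-Mul2  regs: r0:3,r1:11,r2:Add1,r3:2,r4:Mul2,r5:Mul1
  c8: CDB Mul1=16; issue SUB r5<-Add2  regs: r0:3,r1:11,r2:Add1,r3:2,r4:Mul2,r5:Add2
  c9: CDB Add1=17; issue ADD r2<-Add1  regs: r0:3,r1:11,r2:Add1,r3:2,r4:Mul2,r5:Add2
  c10: stall  regs: r0:3,r1:11,r2:Add1,r3:2,r4:Mul2,r5:Add2
  c11: CDB Add2=-15; issue SUB r2<-Add2  regs: r0:3,r1:11,r2:Add2,r3:2,r4:Mul2,r5:-15
  c12: CDB Add3=28  regs: r0:3,r1:11,r2:Add2,r3:2,r4:Mul2,r5:-15
  c13: CDB Add1=2  regs: r0:3,r1:11,r2:Add2,r3:2,r4:Mul2,r5:-15
  c14: CDB Mul2=22  regs: r0:3,r1:11,r2:Add2,r3:2,r4:22,r5:-15
  c15: -  regs: r0:3,r1:11,r2:Add2,r3:2,r4:22,r5:-15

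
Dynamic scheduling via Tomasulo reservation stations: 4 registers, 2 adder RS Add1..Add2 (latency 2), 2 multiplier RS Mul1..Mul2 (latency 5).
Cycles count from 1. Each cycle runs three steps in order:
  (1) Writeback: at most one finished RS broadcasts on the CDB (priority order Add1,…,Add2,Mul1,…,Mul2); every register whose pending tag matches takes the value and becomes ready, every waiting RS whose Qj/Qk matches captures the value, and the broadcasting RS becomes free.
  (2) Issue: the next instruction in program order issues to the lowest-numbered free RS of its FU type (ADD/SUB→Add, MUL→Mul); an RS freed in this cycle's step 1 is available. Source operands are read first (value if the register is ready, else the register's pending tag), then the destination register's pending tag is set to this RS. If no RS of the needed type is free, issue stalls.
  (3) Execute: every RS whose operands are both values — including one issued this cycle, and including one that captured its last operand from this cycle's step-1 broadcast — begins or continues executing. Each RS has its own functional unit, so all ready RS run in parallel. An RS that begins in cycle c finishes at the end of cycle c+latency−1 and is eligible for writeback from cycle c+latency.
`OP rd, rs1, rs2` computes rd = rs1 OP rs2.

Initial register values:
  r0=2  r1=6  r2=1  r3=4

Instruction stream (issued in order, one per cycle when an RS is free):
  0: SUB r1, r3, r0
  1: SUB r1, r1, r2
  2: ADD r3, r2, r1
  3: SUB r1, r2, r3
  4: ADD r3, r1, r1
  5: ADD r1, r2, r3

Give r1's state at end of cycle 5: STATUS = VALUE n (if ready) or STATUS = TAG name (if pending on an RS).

  c1: issue SUB r1<-Add1  regs: r0:2,r1:Add1,r2:1,r3:4
  c2: issue SUB r1<-Add2  regs: r0:2,r1:Add2,r2:1,r3:4
  c3: CDB Add1=2; issue ADD r3<-Add1  regs: r0:2,r1:Add2,r2:1,r3:Add1
  c4: stall  regs: r0:2,r1:Add2,r2:1,r3:Add1
  c5: CDB Add2=1; issue SUB r1<-Add2  regs: r0:2,r1:Add2,r2:1,r3:Add1

STATUS = TAG Add2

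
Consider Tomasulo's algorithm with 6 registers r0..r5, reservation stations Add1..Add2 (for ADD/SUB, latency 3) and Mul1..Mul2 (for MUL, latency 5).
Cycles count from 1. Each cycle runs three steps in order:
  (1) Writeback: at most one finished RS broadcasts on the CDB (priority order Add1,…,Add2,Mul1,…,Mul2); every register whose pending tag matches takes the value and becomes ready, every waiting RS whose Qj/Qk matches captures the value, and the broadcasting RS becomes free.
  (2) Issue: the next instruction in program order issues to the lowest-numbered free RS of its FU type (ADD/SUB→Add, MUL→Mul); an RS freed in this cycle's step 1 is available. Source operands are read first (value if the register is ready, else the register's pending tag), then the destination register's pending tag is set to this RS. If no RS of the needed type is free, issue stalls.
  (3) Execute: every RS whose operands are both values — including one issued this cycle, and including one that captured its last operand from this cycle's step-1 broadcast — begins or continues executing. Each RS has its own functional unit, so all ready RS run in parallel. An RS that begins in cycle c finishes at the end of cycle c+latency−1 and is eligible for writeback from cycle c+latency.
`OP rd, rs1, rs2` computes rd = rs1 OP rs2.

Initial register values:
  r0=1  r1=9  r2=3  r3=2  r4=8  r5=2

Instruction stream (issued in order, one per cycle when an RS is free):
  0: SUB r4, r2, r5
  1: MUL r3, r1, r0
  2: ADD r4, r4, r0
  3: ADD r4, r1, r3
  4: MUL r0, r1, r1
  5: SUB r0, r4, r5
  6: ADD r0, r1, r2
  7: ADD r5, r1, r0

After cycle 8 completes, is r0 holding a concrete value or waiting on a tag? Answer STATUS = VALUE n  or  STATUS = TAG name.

STATUS = TAG Add2

cycle 1: issue SUB r4<-Add1 // r0:1,r1:9,r2:3,r3:2,r4:Add1,r5:2
cycle 2: issue MUL r3<-Mul1 // r0:1,r1:9,r2:3,r3:Mul1,r4:Add1,r5:2
cycle 3: issue ADD r4<-Add2 // r0:1,r1:9,r2:3,r3:Mul1,r4:Add2,r5:2
cycle 4: CDB Add1=1; issue ADD r4<-Add1 // r0:1,r1:9,r2:3,r3:Mul1,r4:Add1,r5:2
cycle 5: issue MUL r0<-Mul2 // r0:Mul2,r1:9,r2:3,r3:Mul1,r4:Add1,r5:2
cycle 6: stall // r0:Mul2,r1:9,r2:3,r3:Mul1,r4:Add1,r5:2
cycle 7: CDB Add2=2; issue SUB r0<-Add2 // r0:Add2,r1:9,r2:3,r3:Mul1,r4:Add1,r5:2
cycle 8: CDB Mul1=9; stall // r0:Add2,r1:9,r2:3,r3:9,r4:Add1,r5:2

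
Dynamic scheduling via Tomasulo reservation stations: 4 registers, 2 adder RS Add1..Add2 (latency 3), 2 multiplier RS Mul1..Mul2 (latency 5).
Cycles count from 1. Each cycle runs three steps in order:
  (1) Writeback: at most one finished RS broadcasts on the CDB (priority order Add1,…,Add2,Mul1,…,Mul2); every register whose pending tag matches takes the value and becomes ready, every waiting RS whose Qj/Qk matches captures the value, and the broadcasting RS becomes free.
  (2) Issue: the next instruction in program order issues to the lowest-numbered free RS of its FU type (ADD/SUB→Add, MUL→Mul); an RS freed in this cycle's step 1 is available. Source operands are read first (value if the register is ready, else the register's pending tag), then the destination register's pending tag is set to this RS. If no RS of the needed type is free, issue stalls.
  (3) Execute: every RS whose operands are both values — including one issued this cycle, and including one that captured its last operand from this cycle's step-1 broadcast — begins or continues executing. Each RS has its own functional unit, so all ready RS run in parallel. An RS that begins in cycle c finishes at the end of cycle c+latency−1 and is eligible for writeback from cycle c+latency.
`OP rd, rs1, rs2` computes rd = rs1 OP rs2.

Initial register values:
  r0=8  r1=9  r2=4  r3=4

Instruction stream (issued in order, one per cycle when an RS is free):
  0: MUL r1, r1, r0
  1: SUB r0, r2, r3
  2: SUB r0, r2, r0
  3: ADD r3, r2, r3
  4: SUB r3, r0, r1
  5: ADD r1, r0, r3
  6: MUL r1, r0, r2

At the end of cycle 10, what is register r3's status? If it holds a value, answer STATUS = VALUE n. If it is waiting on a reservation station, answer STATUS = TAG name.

STATUS = TAG Add1

  c1: issue MUL r1<-Mul1  regs: r0:8,r1:Mul1,r2:4,r3:4
  c2: issue SUB r0<-Add1  regs: r0:Add1,r1:Mul1,r2:4,r3:4
  c3: issue SUB r0<-Add2  regs: r0:Add2,r1:Mul1,r2:4,r3:4
  c4: stall  regs: r0:Add2,r1:Mul1,r2:4,r3:4
  c5: CDB Add1=0; issue ADD r3<-Add1  regs: r0:Add2,r1:Mul1,r2:4,r3:Add1
  c6: CDB Mul1=72; stall  regs: r0:Add2,r1:72,r2:4,r3:Add1
  c7: stall  regs: r0:Add2,r1:72,r2:4,r3:Add1
  c8: CDB Add1=8; issue SUB r3<-Add1  regs: r0:Add2,r1:72,r2:4,r3:Add1
  c9: CDB Add2=4; issue ADD r1<-Add2  regs: r0:4,r1:Add2,r2:4,r3:Add1
  c10: issue MUL r1<-Mul1  regs: r0:4,r1:Mul1,r2:4,r3:Add1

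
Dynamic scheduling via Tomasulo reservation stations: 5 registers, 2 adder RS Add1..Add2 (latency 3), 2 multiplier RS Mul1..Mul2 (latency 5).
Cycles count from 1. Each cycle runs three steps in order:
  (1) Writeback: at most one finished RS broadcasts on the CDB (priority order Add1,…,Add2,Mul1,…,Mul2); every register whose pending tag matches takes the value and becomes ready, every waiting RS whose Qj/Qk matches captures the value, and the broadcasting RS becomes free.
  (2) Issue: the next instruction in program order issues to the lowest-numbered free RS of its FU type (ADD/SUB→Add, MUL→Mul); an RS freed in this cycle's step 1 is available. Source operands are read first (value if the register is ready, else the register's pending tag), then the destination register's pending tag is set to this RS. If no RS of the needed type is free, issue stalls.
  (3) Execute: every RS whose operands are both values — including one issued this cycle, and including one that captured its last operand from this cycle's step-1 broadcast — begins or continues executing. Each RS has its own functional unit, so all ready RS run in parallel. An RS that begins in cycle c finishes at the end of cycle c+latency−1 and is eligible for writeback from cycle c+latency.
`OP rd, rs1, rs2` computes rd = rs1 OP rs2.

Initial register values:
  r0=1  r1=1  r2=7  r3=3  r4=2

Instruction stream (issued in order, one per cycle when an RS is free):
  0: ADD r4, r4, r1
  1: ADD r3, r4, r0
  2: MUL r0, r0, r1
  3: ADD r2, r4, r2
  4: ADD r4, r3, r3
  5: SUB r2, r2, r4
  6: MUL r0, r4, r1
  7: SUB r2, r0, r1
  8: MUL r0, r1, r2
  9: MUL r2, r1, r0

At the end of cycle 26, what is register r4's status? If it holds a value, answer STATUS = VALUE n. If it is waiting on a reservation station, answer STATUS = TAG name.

STATUS = VALUE 8

  c1: issue ADD r4<-Add1  regs: r0:1,r1:1,r2:7,r3:3,r4:Add1
  c2: issue ADD r3<-Add2  regs: r0:1,r1:1,r2:7,r3:Add2,r4:Add1
  c3: issue MUL r0<-Mul1  regs: r0:Mul1,r1:1,r2:7,r3:Add2,r4:Add1
  c4: CDB Add1=3; issue ADD r2<-Add1  regs: r0:Mul1,r1:1,r2:Add1,r3:Add2,r4:3
  c5: stall  regs: r0:Mul1,r1:1,r2:Add1,r3:Add2,r4:3
  c6: stall  regs: r0:Mul1,r1:1,r2:Add1,r3:Add2,r4:3
  c7: CDB Add1=10; issue ADD r4<-Add1  regs: r0:Mul1,r1:1,r2:10,r3:Add2,r4:Add1
  c8: CDB Add2=4; issue SUB r2<-Add2  regs: r0:Mul1,r1:1,r2:Add2,r3:4,r4:Add1
  c9: CDB Mul1=1; issue MUL r0<-Mul1  regs: r0:Mul1,r1:1,r2:Add2,r3:4,r4:Add1
  c10: stall  regs: r0:Mul1,r1:1,r2:Add2,r3:4,r4:Add1
  c11: CDB Add1=8; issue SUB r2<-Add1  regs: r0:Mul1,r1:1,r2:Add1,r3:4,r4:8
  c12: issue MUL r0<-Mul2  regs: r0:Mul2,r1:1,r2:Add1,r3:4,r4:8
  c13: stall  regs: r0:Mul2,r1:1,r2:Add1,r3:4,r4:8
  c14: CDB Add2=2; stall  regs: r0:Mul2,r1:1,r2:Add1,r3:4,r4:8
  c15: stall  regs: r0:Mul2,r1:1,r2:Add1,r3:4,r4:8
  c16: CDB Mul1=8; issue MUL r2<-Mul1  regs: r0:Mul2,r1:1,r2:Mul1,r3:4,r4:8
  c17: -  regs: r0:Mul2,r1:1,r2:Mul1,r3:4,r4:8
  c18: -  regs: r0:Mul2,r1:1,r2:Mul1,r3:4,r4:8
  c19: CDB Add1=7  regs: r0:Mul2,r1:1,r2:Mul1,r3:4,r4:8
  c20: -  regs: r0:Mul2,r1:1,r2:Mul1,r3:4,r4:8
  c21: -  regs: r0:Mul2,r1:1,r2:Mul1,r3:4,r4:8
  c22: -  regs: r0:Mul2,r1:1,r2:Mul1,r3:4,r4:8
  c23: -  regs: r0:Mul2,r1:1,r2:Mul1,r3:4,r4:8
  c24: CDB Mul2=7  regs: r0:7,r1:1,r2:Mul1,r3:4,r4:8
  c25: -  regs: r0:7,r1:1,r2:Mul1,r3:4,r4:8
  c26: -  regs: r0:7,r1:1,r2:Mul1,r3:4,r4:8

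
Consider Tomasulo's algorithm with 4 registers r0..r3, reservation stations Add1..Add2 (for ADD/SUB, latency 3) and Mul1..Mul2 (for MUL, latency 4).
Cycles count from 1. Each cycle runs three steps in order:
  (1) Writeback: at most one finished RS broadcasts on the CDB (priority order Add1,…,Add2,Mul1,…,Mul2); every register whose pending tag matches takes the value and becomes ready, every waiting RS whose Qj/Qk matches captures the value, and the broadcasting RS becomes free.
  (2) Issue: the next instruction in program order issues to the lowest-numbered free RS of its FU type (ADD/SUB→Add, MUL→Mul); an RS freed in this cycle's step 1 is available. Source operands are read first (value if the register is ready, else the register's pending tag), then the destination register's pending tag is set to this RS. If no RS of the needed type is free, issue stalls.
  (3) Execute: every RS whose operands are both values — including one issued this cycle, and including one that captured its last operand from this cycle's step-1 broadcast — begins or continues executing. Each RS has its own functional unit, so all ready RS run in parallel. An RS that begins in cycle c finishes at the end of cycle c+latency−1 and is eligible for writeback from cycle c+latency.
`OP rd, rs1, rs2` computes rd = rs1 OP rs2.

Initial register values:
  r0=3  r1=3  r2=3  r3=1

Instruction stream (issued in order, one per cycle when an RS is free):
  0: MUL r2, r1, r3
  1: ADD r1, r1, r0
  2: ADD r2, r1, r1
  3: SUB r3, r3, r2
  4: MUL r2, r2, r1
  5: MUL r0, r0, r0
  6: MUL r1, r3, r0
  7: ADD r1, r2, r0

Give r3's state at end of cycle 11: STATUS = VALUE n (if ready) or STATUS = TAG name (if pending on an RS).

STATUS = VALUE -11

c1: issue MUL r2<-Mul1 | r0:3,r1:3,r2:Mul1,r3:1
c2: issue ADD r1<-Add1 | r0:3,r1:Add1,r2:Mul1,r3:1
c3: issue ADD r2<-Add2 | r0:3,r1:Add1,r2:Add2,r3:1
c4: stall | r0:3,r1:Add1,r2:Add2,r3:1
c5: CDB Add1=6; issue SUB r3<-Add1 | r0:3,r1:6,r2:Add2,r3:Add1
c6: CDB Mul1=3; issue MUL r2<-Mul1 | r0:3,r1:6,r2:Mul1,r3:Add1
c7: issue MUL r0<-Mul2 | r0:Mul2,r1:6,r2:Mul1,r3:Add1
c8: CDB Add2=12; stall | r0:Mul2,r1:6,r2:Mul1,r3:Add1
c9: stall | r0:Mul2,r1:6,r2:Mul1,r3:Add1
c10: stall | r0:Mul2,r1:6,r2:Mul1,r3:Add1
c11: CDB Add1=-11; stall | r0:Mul2,r1:6,r2:Mul1,r3:-11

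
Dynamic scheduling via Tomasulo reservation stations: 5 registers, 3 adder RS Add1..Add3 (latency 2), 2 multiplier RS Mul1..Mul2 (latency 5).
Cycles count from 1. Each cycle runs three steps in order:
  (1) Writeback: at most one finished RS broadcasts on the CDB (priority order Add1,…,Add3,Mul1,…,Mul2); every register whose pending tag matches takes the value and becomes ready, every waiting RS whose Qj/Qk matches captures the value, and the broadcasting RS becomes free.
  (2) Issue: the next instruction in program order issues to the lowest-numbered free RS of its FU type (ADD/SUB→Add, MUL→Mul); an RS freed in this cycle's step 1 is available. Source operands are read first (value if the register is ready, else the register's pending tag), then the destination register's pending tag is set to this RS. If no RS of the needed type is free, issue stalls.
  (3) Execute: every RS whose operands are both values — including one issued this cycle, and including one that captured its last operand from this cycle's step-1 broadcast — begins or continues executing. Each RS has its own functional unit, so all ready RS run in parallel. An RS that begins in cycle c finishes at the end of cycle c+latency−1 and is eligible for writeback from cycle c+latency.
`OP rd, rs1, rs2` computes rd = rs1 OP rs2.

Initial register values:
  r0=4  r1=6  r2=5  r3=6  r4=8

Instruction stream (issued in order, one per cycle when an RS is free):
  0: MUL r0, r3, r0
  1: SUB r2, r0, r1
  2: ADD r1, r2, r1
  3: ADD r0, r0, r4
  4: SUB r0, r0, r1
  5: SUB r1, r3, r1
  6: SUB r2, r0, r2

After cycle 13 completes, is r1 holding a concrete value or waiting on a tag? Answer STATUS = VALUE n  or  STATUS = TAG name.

STATUS = VALUE -18

  c1: issue MUL r0<-Mul1  regs: r0:Mul1,r1:6,r2:5,r3:6,r4:8
  c2: issue SUB r2<-Add1  regs: r0:Mul1,r1:6,r2:Add1,r3:6,r4:8
  c3: issue ADD r1<-Add2  regs: r0:Mul1,r1:Add2,r2:Add1,r3:6,r4:8
  c4: issue ADD r0<-Add3  regs: r0:Add3,r1:Add2,r2:Add1,r3:6,r4:8
  c5: stall  regs: r0:Add3,r1:Add2,r2:Add1,r3:6,r4:8
  c6: CDB Mul1=24; stall  regs: r0:Add3,r1:Add2,r2:Add1,r3:6,r4:8
  c7: stall  regs: r0:Add3,r1:Add2,r2:Add1,r3:6,r4:8
  c8: CDB Add1=18; issue SUB r0<-Add1  regs: r0:Add1,r1:Add2,r2:18,r3:6,r4:8
  c9: CDB Add3=32; issue SUB r1<-Add3  regs: r0:Add1,r1:Add3,r2:18,r3:6,r4:8
  c10: CDB Add2=24; issue SUB r2<-Add2  regs: r0:Add1,r1:Add3,r2:Add2,r3:6,r4:8
  c11: -  regs: r0:Add1,r1:Add3,r2:Add2,r3:6,r4:8
  c12: CDB Add1=8  regs: r0:8,r1:Add3,r2:Add2,r3:6,r4:8
  c13: CDB Add3=-18  regs: r0:8,r1:-18,r2:Add2,r3:6,r4:8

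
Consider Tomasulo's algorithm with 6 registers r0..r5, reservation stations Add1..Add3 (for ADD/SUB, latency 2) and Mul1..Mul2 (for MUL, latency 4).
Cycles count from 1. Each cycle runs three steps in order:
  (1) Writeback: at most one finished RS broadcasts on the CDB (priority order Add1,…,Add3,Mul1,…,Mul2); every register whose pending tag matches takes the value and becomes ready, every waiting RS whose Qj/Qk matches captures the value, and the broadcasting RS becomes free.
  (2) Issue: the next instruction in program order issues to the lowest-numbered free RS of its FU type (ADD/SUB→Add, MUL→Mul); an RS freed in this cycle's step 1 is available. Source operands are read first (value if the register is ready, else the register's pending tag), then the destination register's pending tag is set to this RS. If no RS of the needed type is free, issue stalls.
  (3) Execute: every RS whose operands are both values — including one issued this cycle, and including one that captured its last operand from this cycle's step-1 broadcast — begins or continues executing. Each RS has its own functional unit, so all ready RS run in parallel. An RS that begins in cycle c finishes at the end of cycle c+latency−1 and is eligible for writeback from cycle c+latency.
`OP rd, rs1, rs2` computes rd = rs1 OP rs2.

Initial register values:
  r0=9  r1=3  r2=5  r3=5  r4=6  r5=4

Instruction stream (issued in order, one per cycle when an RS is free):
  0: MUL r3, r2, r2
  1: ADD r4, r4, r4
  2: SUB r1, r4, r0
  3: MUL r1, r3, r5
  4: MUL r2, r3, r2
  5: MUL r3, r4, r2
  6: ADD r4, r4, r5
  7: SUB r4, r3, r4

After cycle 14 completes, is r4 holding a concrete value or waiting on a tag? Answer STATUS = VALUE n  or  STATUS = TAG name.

cycle 1: issue MUL r3<-Mul1 // r0:9,r1:3,r2:5,r3:Mul1,r4:6,r5:4
cycle 2: issue ADD r4<-Add1 // r0:9,r1:3,r2:5,r3:Mul1,r4:Add1,r5:4
cycle 3: issue SUB r1<-Add2 // r0:9,r1:Add2,r2:5,r3:Mul1,r4:Add1,r5:4
cycle 4: CDB Add1=12; issue MUL r1<-Mul2 // r0:9,r1:Mul2,r2:5,r3:Mul1,r4:12,r5:4
cycle 5: CDB Mul1=25; issue MUL r2<-Mul1 // r0:9,r1:Mul2,r2:Mul1,r3:25,r4:12,r5:4
cycle 6: CDB Add2=3; stall // r0:9,r1:Mul2,r2:Mul1,r3:25,r4:12,r5:4
cycle 7: stall // r0:9,r1:Mul2,r2:Mul1,r3:25,r4:12,r5:4
cycle 8: stall // r0:9,r1:Mul2,r2:Mul1,r3:25,r4:12,r5:4
cycle 9: CDB Mul1=125; issue MUL r3<-Mul1 // r0:9,r1:Mul2,r2:125,r3:Mul1,r4:12,r5:4
cycle 10: CDB Mul2=100; issue ADD r4<-Add1 // r0:9,r1:100,r2:125,r3:Mul1,r4:Add1,r5:4
cycle 11: issue SUB r4<-Add2 // r0:9,r1:100,r2:125,r3:Mul1,r4:Add2,r5:4
cycle 12: CDB Add1=16 // r0:9,r1:100,r2:125,r3:Mul1,r4:Add2,r5:4
cycle 13: CDB Mul1=1500 // r0:9,r1:100,r2:125,r3:1500,r4:Add2,r5:4
cycle 14: - // r0:9,r1:100,r2:125,r3:1500,r4:Add2,r5:4

STATUS = TAG Add2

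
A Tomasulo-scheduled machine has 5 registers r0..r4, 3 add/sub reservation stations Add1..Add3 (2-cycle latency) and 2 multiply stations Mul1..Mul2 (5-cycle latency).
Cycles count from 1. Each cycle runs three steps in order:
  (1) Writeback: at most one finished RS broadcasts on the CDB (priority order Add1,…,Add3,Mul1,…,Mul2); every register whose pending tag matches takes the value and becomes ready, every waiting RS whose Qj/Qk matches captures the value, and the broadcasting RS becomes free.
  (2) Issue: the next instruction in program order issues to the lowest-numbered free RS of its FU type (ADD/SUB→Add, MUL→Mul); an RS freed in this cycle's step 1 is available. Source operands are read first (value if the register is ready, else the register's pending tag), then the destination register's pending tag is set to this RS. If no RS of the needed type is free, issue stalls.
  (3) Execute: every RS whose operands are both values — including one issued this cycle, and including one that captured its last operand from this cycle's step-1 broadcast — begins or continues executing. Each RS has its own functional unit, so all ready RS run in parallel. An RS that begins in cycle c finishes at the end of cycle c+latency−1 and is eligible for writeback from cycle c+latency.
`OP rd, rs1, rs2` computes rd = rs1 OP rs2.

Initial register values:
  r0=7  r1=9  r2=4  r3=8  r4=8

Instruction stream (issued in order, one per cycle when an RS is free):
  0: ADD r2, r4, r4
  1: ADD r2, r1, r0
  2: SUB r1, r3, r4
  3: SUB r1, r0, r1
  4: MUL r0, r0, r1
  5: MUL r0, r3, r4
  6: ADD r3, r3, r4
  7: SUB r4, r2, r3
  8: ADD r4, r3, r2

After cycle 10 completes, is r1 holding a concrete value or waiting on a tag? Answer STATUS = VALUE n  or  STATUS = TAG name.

cycle 1: issue ADD r2<-Add1 // r0:7,r1:9,r2:Add1,r3:8,r4:8
cycle 2: issue ADD r2<-Add2 // r0:7,r1:9,r2:Add2,r3:8,r4:8
cycle 3: CDB Add1=16; issue SUB r1<-Add1 // r0:7,r1:Add1,r2:Add2,r3:8,r4:8
cycle 4: CDB Add2=16; issue SUB r1<-Add2 // r0:7,r1:Add2,r2:16,r3:8,r4:8
cycle 5: CDB Add1=0; issue MUL r0<-Mul1 // r0:Mul1,r1:Add2,r2:16,r3:8,r4:8
cycle 6: issue MUL r0<-Mul2 // r0:Mul2,r1:Add2,r2:16,r3:8,r4:8
cycle 7: CDB Add2=7; issue ADD r3<-Add1 // r0:Mul2,r1:7,r2:16,r3:Add1,r4:8
cycle 8: issue SUB r4<-Add2 // r0:Mul2,r1:7,r2:16,r3:Add1,r4:Add2
cycle 9: CDB Add1=16; issue ADD r4<-Add1 // r0:Mul2,r1:7,r2:16,r3:16,r4:Add1
cycle 10: - // r0:Mul2,r1:7,r2:16,r3:16,r4:Add1

STATUS = VALUE 7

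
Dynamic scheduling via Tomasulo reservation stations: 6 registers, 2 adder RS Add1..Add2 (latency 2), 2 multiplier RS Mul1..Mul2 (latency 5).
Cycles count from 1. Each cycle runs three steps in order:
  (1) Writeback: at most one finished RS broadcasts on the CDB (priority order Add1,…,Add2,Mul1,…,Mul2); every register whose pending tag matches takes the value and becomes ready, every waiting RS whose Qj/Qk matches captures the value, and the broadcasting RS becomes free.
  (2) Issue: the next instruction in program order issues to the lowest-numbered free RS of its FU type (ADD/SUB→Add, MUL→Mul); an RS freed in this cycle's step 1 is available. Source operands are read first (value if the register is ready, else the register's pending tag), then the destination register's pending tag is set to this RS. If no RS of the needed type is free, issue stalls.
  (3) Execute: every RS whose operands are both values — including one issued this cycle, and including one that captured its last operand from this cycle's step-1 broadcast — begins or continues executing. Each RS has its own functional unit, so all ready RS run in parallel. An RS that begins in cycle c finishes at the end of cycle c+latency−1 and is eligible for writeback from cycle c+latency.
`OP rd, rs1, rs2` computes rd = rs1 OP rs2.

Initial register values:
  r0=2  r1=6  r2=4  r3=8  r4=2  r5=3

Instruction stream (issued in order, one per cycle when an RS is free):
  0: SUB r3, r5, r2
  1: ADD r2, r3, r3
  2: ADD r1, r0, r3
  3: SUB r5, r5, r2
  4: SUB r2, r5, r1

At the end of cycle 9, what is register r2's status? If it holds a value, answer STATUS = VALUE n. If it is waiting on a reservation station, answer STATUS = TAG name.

STATUS = TAG Add2

c1: issue SUB r3<-Add1 | r0:2,r1:6,r2:4,r3:Add1,r4:2,r5:3
c2: issue ADD r2<-Add2 | r0:2,r1:6,r2:Add2,r3:Add1,r4:2,r5:3
c3: CDB Add1=-1; issue ADD r1<-Add1 | r0:2,r1:Add1,r2:Add2,r3:-1,r4:2,r5:3
c4: stall | r0:2,r1:Add1,r2:Add2,r3:-1,r4:2,r5:3
c5: CDB Add1=1; issue SUB r5<-Add1 | r0:2,r1:1,r2:Add2,r3:-1,r4:2,r5:Add1
c6: CDB Add2=-2; issue SUB r2<-Add2 | r0:2,r1:1,r2:Add2,r3:-1,r4:2,r5:Add1
c7: - | r0:2,r1:1,r2:Add2,r3:-1,r4:2,r5:Add1
c8: CDB Add1=5 | r0:2,r1:1,r2:Add2,r3:-1,r4:2,r5:5
c9: - | r0:2,r1:1,r2:Add2,r3:-1,r4:2,r5:5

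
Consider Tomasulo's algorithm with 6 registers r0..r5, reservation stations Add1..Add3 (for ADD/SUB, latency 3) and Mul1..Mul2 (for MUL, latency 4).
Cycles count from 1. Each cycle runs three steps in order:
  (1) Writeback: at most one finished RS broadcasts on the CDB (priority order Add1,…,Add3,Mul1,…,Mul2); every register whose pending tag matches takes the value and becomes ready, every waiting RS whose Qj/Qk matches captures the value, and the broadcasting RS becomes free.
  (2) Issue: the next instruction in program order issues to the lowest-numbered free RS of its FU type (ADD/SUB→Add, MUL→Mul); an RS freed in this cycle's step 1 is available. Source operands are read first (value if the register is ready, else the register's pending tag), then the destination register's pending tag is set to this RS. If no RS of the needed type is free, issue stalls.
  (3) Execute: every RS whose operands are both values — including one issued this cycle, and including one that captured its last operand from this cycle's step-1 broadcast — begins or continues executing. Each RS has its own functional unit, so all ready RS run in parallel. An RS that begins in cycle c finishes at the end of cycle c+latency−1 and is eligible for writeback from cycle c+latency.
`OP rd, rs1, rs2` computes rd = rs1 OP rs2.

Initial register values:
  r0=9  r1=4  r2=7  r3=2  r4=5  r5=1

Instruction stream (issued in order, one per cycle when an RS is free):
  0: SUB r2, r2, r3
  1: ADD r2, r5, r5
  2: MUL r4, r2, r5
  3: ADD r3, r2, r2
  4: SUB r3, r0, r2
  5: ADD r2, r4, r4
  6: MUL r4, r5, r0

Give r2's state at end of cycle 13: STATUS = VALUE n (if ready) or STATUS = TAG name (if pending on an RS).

  c1: issue SUB r2<-Add1  regs: r0:9,r1:4,r2:Add1,r3:2,r4:5,r5:1
  c2: issue ADD r2<-Add2  regs: r0:9,r1:4,r2:Add2,r3:2,r4:5,r5:1
  c3: issue MUL r4<-Mul1  regs: r0:9,r1:4,r2:Add2,r3:2,r4:Mul1,r5:1
  c4: CDB Add1=5; issue ADD r3<-Add1  regs: r0:9,r1:4,r2:Add2,r3:Add1,r4:Mul1,r5:1
  c5: CDB Add2=2; issue SUB r3<-Add2  regs: r0:9,r1:4,r2:2,r3:Add2,r4:Mul1,r5:1
  c6: issue ADD r2<-Add3  regs: r0:9,r1:4,r2:Add3,r3:Add2,r4:Mul1,r5:1
  c7: issue MUL r4<-Mul2  regs: r0:9,r1:4,r2:Add3,r3:Add2,r4:Mul2,r5:1
  c8: CDB Add1=4  regs: r0:9,r1:4,r2:Add3,r3:Add2,r4:Mul2,r5:1
  c9: CDB Add2=7  regs: r0:9,r1:4,r2:Add3,r3:7,r4:Mul2,r5:1
  c10: CDB Mul1=2  regs: r0:9,r1:4,r2:Add3,r3:7,r4:Mul2,r5:1
  c11: CDB Mul2=9  regs: r0:9,r1:4,r2:Add3,r3:7,r4:9,r5:1
  c12: -  regs: r0:9,r1:4,r2:Add3,r3:7,r4:9,r5:1
  c13: CDB Add3=4  regs: r0:9,r1:4,r2:4,r3:7,r4:9,r5:1

STATUS = VALUE 4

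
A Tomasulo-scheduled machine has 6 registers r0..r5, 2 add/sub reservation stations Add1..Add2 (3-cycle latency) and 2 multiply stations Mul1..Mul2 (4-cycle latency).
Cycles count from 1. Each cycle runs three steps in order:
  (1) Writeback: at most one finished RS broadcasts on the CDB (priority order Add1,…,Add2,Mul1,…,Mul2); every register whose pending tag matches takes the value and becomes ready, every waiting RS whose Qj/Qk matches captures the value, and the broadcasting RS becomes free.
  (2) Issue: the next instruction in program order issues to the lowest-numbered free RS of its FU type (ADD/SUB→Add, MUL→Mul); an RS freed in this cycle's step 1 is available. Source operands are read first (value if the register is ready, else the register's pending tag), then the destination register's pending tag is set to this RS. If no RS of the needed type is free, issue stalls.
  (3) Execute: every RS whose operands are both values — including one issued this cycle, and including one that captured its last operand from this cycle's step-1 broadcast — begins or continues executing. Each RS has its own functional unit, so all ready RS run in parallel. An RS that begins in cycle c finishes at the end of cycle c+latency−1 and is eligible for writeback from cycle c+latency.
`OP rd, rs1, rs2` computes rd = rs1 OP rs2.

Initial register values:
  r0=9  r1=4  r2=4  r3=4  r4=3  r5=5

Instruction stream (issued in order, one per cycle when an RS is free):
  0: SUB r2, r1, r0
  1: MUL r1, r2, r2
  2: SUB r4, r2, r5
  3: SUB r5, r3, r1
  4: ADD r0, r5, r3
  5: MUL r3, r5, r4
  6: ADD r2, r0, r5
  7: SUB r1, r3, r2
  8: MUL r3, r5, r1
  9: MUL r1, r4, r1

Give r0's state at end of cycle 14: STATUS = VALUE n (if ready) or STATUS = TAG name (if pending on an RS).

c1: issue SUB r2<-Add1 | r0:9,r1:4,r2:Add1,r3:4,r4:3,r5:5
c2: issue MUL r1<-Mul1 | r0:9,r1:Mul1,r2:Add1,r3:4,r4:3,r5:5
c3: issue SUB r4<-Add2 | r0:9,r1:Mul1,r2:Add1,r3:4,r4:Add2,r5:5
c4: CDB Add1=-5; issue SUB r5<-Add1 | r0:9,r1:Mul1,r2:-5,r3:4,r4:Add2,r5:Add1
c5: stall | r0:9,r1:Mul1,r2:-5,r3:4,r4:Add2,r5:Add1
c6: stall | r0:9,r1:Mul1,r2:-5,r3:4,r4:Add2,r5:Add1
c7: CDB Add2=-10; issue ADD r0<-Add2 | r0:Add2,r1:Mul1,r2:-5,r3:4,r4:-10,r5:Add1
c8: CDB Mul1=25; issue MUL r3<-Mul1 | r0:Add2,r1:25,r2:-5,r3:Mul1,r4:-10,r5:Add1
c9: stall | r0:Add2,r1:25,r2:-5,r3:Mul1,r4:-10,r5:Add1
c10: stall | r0:Add2,r1:25,r2:-5,r3:Mul1,r4:-10,r5:Add1
c11: CDB Add1=-21; issue ADD r2<-Add1 | r0:Add2,r1:25,r2:Add1,r3:Mul1,r4:-10,r5:-21
c12: stall | r0:Add2,r1:25,r2:Add1,r3:Mul1,r4:-10,r5:-21
c13: stall | r0:Add2,r1:25,r2:Add1,r3:Mul1,r4:-10,r5:-21
c14: CDB Add2=-17; issue SUB r1<-Add2 | r0:-17,r1:Add2,r2:Add1,r3:Mul1,r4:-10,r5:-21

STATUS = VALUE -17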